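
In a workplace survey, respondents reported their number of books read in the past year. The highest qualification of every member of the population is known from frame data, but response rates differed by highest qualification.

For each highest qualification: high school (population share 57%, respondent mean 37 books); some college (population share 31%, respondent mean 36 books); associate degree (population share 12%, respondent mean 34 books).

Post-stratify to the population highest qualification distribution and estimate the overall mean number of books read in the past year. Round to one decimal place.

36.3

Reweight to the known highest qualification distribution:
  high school: 0.57 × 37 = 21.09
  some college: 0.31 × 36 = 11.16
  associate degree: 0.12 × 34 = 4.08
Post-stratified estimate = 36.33 → 36.3.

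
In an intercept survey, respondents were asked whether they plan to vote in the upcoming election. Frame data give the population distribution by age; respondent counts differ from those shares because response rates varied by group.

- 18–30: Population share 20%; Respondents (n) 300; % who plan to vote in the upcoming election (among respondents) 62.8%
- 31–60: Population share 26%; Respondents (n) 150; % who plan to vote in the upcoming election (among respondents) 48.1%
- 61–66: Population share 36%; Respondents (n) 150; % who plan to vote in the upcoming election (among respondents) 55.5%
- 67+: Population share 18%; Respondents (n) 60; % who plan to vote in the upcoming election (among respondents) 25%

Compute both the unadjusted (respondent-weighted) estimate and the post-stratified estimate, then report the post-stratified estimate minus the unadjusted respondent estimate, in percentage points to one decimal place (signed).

-4.8 percentage points

Without adjustment, the pooled respondent share is:
  (300/660)×62.8 + (150/660)×48.1 + (150/660)×55.5 + (60/660)×25 = 54.3636%
Post-stratified estimate weights by population shares:
  0.2×62.8 + 0.26×48.1 + 0.36×55.5 + 0.18×25 = 49.546%
Difference = 49.546 − 54.3636 = -4.8176 pp.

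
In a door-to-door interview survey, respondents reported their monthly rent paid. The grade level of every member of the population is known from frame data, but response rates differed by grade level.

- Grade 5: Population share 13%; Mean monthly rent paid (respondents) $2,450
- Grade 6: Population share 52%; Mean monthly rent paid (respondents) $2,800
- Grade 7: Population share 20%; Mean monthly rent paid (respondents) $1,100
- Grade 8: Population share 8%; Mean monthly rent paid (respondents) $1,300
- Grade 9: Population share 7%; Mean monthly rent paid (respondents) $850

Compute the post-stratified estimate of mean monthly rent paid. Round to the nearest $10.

$2,160

Each cell contributes population-share × respondent value:
  Grade 5: 0.13 × 2450 = 318.5
  Grade 6: 0.52 × 2800 = 1456
  Grade 7: 0.2 × 1100 = 220
  Grade 8: 0.08 × 1300 = 104
  Grade 9: 0.07 × 850 = 59.5
Post-stratified estimate = 2158 → $2,160.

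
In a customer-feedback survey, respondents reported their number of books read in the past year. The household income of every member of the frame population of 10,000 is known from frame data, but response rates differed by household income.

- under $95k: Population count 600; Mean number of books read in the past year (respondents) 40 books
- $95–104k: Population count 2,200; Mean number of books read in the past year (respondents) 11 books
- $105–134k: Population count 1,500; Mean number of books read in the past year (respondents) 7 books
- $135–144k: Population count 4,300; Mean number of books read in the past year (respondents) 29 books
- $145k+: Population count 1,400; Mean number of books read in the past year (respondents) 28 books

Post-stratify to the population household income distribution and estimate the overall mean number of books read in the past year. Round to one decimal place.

22.3

Weight each group's respondent value by its population share:
  under $95k: (600/10,000) × 40 = 2.4
  $95–104k: (2,200/10,000) × 11 = 2.42
  $105–134k: (1,500/10,000) × 7 = 1.05
  $135–144k: (4,300/10,000) × 29 = 12.47
  $145k+: (1,400/10,000) × 28 = 3.92
Post-stratified estimate = 22.26 → 22.3.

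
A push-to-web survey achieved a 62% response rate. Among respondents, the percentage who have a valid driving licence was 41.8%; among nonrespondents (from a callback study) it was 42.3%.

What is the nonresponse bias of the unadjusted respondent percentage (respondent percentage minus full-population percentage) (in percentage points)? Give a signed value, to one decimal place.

Nonresponse fraction = 1 − 0.62 = 0.38.
Bias = (nonresponse fraction) × (respondent percentage − nonrespondent percentage)
     = 0.38 × (41.8 − 42.3) = 0.38 × -0.5 = -0.19.

-0.2 percentage points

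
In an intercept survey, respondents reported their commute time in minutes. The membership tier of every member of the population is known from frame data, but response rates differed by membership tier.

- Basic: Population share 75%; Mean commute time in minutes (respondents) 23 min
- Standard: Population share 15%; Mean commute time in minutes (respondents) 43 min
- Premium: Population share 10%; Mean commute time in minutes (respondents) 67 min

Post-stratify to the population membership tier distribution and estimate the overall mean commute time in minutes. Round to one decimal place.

30.4

Post-stratification weights by population share, not respondent share:
  Basic: 0.75 × 23 = 17.25
  Standard: 0.15 × 43 = 6.45
  Premium: 0.1 × 67 = 6.7
Post-stratified estimate = 30.4 → 30.4.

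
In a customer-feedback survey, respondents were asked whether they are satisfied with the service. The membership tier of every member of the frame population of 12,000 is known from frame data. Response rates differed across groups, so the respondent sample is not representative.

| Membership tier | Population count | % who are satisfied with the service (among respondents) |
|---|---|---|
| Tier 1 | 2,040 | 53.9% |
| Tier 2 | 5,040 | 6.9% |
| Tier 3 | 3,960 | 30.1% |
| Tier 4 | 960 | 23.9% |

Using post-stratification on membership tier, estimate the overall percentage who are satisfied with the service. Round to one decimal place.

23.9%

Each cell contributes population-share × respondent value:
  Tier 1: (2,040/12,000) × 53.9 = 9.163
  Tier 2: (5,040/12,000) × 6.9 = 2.898
  Tier 3: (3,960/12,000) × 30.1 = 9.933
  Tier 4: (960/12,000) × 23.9 = 1.912
Post-stratified estimate = 23.906 → 23.9%.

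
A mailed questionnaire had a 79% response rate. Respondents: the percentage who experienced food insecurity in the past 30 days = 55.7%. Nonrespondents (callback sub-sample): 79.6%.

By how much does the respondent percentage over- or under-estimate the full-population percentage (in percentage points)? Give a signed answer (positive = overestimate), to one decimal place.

Nonresponse fraction = 1 − 0.79 = 0.21.
Bias = (nonresponse fraction) × (respondent percentage − nonrespondent percentage)
     = 0.21 × (55.7 − 79.6) = 0.21 × -23.9 = -5.019.

-5.0 percentage points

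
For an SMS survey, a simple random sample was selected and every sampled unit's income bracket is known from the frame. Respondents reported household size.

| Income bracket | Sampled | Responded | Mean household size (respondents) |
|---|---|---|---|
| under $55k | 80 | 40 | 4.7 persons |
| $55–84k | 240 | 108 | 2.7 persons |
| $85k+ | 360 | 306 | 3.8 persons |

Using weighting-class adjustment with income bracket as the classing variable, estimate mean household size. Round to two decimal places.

3.52

Response rates by class: under $55k 40/80 = 50%, $55–84k 108/240 = 45%, $85k+ 306/360 = 85%.
With weight = n_sampled/n_responded per class, the weighted class total is n_sampled:
  under $55k: 80 × 4.7 = 376
  $55–84k: 240 × 2.7 = 648
  $85k+: 360 × 3.8 = 1368
Adjusted estimate = 2392 / 680 = 3.51765 → 3.52.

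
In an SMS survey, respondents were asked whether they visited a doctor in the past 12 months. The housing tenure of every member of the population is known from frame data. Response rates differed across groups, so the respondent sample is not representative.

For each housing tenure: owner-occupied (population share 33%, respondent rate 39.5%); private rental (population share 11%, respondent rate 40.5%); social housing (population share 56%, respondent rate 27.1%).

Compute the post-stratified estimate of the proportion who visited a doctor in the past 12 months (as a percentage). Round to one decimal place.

Weight each group's respondent value by its population share:
  owner-occupied: 0.33 × 39.5 = 13.035
  private rental: 0.11 × 40.5 = 4.455
  social housing: 0.56 × 27.1 = 15.176
Post-stratified estimate = 32.666 → 32.7%.

32.7%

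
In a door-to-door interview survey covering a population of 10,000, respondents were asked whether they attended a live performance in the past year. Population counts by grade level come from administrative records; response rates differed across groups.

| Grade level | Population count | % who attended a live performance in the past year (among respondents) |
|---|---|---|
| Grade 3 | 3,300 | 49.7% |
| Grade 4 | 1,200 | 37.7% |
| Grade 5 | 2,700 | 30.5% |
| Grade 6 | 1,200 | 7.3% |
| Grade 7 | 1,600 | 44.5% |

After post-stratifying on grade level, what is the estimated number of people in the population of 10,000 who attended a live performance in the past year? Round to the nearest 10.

3,720

Each cell contributes its population count × the respondent rate:
  Grade 3: 3,300 × 49.7% = 1640.1
  Grade 4: 1,200 × 37.7% = 452.4
  Grade 5: 2,700 × 30.5% = 823.5
  Grade 6: 1,200 × 7.3% = 87.6
  Grade 7: 1,600 × 44.5% = 712
Estimated total = 3715.6 → 3,720.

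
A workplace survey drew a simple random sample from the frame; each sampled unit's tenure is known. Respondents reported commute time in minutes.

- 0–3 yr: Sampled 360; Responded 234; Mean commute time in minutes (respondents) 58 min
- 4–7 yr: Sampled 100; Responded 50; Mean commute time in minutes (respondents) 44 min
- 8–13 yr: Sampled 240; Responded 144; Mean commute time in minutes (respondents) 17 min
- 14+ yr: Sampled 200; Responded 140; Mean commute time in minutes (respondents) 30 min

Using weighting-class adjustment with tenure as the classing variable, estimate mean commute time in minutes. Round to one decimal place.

Response rates by class: 0–3 yr 234/360 = 65%, 4–7 yr 50/100 = 50%, 8–13 yr 144/240 = 60%, 14+ yr 140/200 = 70%.
Weighting each respondent by the inverse class response rate inflates each class back to its sampled size, so the class weight is n_sampled:
  0–3 yr: 360 × 58 = 20,880
  4–7 yr: 100 × 44 = 4400
  8–13 yr: 240 × 17 = 4080
  14+ yr: 200 × 30 = 6000
Adjusted estimate = 35,360 / 900 = 39.2889 → 39.3.

39.3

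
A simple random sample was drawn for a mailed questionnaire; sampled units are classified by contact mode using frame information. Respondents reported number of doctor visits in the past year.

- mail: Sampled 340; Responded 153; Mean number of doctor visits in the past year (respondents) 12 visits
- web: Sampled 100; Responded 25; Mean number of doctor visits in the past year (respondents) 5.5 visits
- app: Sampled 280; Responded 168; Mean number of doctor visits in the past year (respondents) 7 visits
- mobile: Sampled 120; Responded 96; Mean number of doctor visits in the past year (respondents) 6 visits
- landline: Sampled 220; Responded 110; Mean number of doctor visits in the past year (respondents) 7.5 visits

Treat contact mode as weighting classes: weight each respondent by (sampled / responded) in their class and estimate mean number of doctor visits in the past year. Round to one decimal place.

8.5

Response rates by class: mail 153/340 = 45%, web 25/100 = 25%, app 168/280 = 60%, mobile 96/120 = 80%, landline 110/220 = 50%.
Weighting each respondent by the inverse class response rate inflates each class back to its sampled size, so the class weight is n_sampled:
  mail: 340 × 12 = 4080
  web: 100 × 5.5 = 550
  app: 280 × 7 = 1960
  mobile: 120 × 6 = 720
  landline: 220 × 7.5 = 1650
Adjusted estimate = 8960 / 1,060 = 8.45283 → 8.5.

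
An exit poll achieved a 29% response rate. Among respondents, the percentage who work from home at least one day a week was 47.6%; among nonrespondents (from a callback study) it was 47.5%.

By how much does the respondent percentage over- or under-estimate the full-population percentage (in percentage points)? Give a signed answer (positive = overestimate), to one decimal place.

Nonresponse fraction = 1 − 0.29 = 0.71.
Bias = (nonresponse fraction) × (respondent percentage − nonrespondent percentage)
     = 0.71 × (47.6 − 47.5) = 0.71 × 0.1 = 0.071.

+0.1 percentage points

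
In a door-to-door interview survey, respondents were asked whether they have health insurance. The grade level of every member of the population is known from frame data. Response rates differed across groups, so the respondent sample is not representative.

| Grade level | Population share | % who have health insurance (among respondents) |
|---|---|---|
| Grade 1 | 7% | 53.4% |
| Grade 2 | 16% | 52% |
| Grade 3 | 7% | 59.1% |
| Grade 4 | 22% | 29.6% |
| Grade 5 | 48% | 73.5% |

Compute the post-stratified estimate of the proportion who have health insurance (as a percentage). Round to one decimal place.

58.0%

Each cell contributes population-share × respondent value:
  Grade 1: 0.07 × 53.4 = 3.738
  Grade 2: 0.16 × 52 = 8.32
  Grade 3: 0.07 × 59.1 = 4.137
  Grade 4: 0.22 × 29.6 = 6.512
  Grade 5: 0.48 × 73.5 = 35.28
Post-stratified estimate = 57.987 → 58.0%.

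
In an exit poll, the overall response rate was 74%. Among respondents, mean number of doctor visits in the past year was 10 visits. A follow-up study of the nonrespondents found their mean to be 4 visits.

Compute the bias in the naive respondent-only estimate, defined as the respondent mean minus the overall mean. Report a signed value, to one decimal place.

+1.6

Nonresponse fraction = 1 − 0.74 = 0.26.
Bias = (nonresponse fraction) × (respondent mean − nonrespondent mean)
     = 0.26 × (10 − 4) = 0.26 × 6 = 1.56.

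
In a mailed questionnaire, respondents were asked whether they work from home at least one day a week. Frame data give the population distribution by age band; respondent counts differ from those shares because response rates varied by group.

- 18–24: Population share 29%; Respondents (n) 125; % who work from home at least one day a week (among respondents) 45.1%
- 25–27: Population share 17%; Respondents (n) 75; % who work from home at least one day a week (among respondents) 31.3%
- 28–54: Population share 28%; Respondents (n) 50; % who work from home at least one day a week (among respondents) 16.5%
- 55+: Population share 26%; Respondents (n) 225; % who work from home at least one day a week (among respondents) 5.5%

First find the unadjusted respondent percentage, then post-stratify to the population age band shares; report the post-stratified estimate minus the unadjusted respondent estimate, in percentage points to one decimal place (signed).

+3.3 percentage points

Unadjusted (pooled respondent) estimate weights by respondent counts:
  (125/475)×45.1 + (75/475)×31.3 + (50/475)×16.5 + (225/475)×5.5 = 21.1526%
Post-stratifying to population shares instead:
  0.29×45.1 + 0.17×31.3 + 0.28×16.5 + 0.26×5.5 = 24.45%
Difference = 24.45 − 21.1526 = 3.2974 pp.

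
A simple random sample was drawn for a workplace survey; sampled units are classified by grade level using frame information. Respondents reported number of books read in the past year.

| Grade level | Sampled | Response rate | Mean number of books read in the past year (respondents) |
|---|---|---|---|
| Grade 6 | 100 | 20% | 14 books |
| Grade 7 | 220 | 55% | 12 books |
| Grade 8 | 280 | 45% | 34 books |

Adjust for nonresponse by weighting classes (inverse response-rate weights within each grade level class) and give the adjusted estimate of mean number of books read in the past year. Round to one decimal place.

22.6

Each respondent's weight = sampled/responded in their class; summing within a class gives n_sampled, so:
  Grade 6: 100 × 14 = 1400
  Grade 7: 220 × 12 = 2640
  Grade 8: 280 × 34 = 9520
Adjusted estimate = 13,560 / 600 = 22.6 → 22.6.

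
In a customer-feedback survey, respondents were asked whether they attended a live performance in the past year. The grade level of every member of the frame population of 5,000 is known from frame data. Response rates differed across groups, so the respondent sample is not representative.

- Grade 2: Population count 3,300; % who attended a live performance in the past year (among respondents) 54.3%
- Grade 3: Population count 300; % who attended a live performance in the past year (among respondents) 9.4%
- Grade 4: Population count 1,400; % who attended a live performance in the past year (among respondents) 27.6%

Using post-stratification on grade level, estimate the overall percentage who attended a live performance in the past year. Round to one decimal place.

44.1%

Reweight to the known grade level distribution:
  Grade 2: (3,300/5,000) × 54.3 = 35.838
  Grade 3: (300/5,000) × 9.4 = 0.564
  Grade 4: (1,400/5,000) × 27.6 = 7.728
Post-stratified estimate = 44.13 → 44.1%.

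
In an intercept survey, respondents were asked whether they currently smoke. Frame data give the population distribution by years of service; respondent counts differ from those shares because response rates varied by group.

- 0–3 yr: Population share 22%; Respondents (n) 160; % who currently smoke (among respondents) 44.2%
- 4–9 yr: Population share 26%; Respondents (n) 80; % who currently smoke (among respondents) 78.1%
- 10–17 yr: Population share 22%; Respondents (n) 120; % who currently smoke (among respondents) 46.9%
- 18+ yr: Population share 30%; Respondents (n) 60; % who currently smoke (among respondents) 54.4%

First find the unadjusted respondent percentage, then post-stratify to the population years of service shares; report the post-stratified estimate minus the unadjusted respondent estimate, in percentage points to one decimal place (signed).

Naive respondent-only estimate (weights = respondent counts):
  (160/420)×44.2 + (80/420)×78.1 + (120/420)×46.9 + (60/420)×54.4 = 52.8857%
Post-stratified estimate weights by population shares:
  0.22×44.2 + 0.26×78.1 + 0.22×46.9 + 0.3×54.4 = 56.668%
Difference = 56.668 − 52.8857 = 3.7823 pp.

+3.8 percentage points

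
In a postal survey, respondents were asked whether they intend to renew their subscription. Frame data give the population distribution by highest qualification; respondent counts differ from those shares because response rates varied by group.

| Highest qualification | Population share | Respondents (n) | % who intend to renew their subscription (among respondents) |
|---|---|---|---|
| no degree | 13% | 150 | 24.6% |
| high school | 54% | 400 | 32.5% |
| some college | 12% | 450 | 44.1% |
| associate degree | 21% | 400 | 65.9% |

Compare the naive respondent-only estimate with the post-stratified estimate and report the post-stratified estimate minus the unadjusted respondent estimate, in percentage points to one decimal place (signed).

Without adjustment, the pooled respondent share is:
  (150/1400)×24.6 + (400/1400)×32.5 + (450/1400)×44.1 + (400/1400)×65.9 = 44.925%
Post-stratified estimate weights by population shares:
  0.13×24.6 + 0.54×32.5 + 0.12×44.1 + 0.21×65.9 = 39.879%
Difference = 39.879 − 44.925 = -5.046 pp.

-5.0 percentage points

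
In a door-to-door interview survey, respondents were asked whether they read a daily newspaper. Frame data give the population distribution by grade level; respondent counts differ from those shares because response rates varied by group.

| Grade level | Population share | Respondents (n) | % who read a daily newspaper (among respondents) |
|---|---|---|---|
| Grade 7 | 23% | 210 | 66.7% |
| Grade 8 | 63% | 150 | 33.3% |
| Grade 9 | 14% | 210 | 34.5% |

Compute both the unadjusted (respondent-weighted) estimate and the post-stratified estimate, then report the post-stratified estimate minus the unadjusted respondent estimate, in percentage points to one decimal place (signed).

Without adjustment, the pooled respondent share is:
  (210/570)×66.7 + (150/570)×33.3 + (210/570)×34.5 = 46.0474%
Post-stratified estimate weights by population shares:
  0.23×66.7 + 0.63×33.3 + 0.14×34.5 = 41.15%
Difference = 41.15 − 46.0474 = -4.8974 pp.

-4.9 percentage points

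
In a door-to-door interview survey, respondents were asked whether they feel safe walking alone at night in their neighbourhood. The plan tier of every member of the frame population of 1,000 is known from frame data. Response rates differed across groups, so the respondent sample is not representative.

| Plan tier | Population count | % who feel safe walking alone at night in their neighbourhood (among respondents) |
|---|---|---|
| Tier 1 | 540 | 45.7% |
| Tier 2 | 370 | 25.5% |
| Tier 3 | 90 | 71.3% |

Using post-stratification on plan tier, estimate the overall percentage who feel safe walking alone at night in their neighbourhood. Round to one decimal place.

Post-stratification weights by population share, not respondent share:
  Tier 1: (540/1,000) × 45.7 = 24.678
  Tier 2: (370/1,000) × 25.5 = 9.435
  Tier 3: (90/1,000) × 71.3 = 6.417
Post-stratified estimate = 40.53 → 40.5%.

40.5%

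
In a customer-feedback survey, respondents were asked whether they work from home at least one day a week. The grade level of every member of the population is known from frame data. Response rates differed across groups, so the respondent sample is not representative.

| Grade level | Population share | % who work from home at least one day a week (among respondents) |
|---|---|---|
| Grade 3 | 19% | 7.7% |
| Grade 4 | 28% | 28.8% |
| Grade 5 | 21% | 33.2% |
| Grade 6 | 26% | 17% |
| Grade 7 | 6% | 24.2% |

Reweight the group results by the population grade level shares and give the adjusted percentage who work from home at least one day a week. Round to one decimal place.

Reweight to the known grade level distribution:
  Grade 3: 0.19 × 7.7 = 1.463
  Grade 4: 0.28 × 28.8 = 8.064
  Grade 5: 0.21 × 33.2 = 6.972
  Grade 6: 0.26 × 17 = 4.42
  Grade 7: 0.06 × 24.2 = 1.452
Post-stratified estimate = 22.371 → 22.4%.

22.4%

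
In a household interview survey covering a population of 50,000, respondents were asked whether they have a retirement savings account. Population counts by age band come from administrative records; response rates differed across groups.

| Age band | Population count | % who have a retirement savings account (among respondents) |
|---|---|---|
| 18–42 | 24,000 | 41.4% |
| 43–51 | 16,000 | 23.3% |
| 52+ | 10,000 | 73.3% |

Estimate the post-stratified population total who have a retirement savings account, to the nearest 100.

Each cell contributes its population count × the respondent rate:
  18–42: 24,000 × 41.4% = 9936
  43–51: 16,000 × 23.3% = 3728
  52+: 10,000 × 73.3% = 7330
Estimated total = 20,994 → 21,000.

21,000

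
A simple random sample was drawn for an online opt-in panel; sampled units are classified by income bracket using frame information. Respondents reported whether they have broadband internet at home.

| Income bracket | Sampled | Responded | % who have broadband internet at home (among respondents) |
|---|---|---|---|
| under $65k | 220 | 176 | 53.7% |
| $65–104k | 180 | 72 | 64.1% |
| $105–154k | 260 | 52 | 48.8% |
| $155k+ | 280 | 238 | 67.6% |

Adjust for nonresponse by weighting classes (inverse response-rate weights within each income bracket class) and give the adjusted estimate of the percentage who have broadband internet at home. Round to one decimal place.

58.5%

Response rates by class: under $65k 176/220 = 80%, $65–104k 72/180 = 40%, $105–154k 52/260 = 20%, $155k+ 238/280 = 85%.
Inverse-response-rate weighting restores each class to its sampled count, so class totals weight by n_sampled:
  under $65k: 220 × 53.7 = 11,814
  $65–104k: 180 × 64.1 = 11538
  $105–154k: 260 × 48.8 = 12,688
  $155k+: 280 × 67.6 = 18,928
Adjusted estimate = 54,968 / 940 = 58.4766 → 58.5%.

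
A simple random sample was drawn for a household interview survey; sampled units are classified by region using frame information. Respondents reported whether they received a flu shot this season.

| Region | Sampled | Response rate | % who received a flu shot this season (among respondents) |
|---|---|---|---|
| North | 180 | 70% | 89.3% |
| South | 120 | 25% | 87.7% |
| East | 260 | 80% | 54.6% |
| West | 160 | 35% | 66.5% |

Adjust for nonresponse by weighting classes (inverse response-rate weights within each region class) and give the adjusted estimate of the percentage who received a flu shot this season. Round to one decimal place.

71.4%

Inverse-response-rate weighting restores each class to its sampled count, so class totals weight by n_sampled:
  North: 180 × 89.3 = 16,074
  South: 120 × 87.7 = 10,524
  East: 260 × 54.6 = 14,196
  West: 160 × 66.5 = 10,640
Adjusted estimate = 51,434 / 720 = 71.4361 → 71.4%.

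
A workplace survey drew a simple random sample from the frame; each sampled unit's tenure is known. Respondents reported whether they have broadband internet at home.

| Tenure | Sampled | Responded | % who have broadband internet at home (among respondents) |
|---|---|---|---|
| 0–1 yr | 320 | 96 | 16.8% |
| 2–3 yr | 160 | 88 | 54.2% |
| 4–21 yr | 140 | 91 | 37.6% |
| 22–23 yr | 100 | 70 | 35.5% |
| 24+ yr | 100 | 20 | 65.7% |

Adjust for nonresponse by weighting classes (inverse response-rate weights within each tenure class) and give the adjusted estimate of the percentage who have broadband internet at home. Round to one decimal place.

35.9%

Class response rates: 0–1 yr 96/320 = 30%, 2–3 yr 88/160 = 55%, 4–21 yr 91/140 = 65%, 22–23 yr 70/100 = 70%, 24+ yr 20/100 = 20%.
Inverse-response-rate weighting restores each class to its sampled count, so class totals weight by n_sampled:
  0–1 yr: 320 × 16.8 = 5376
  2–3 yr: 160 × 54.2 = 8672
  4–21 yr: 140 × 37.6 = 5264
  22–23 yr: 100 × 35.5 = 3550
  24+ yr: 100 × 65.7 = 6570
Adjusted estimate = 29,432 / 820 = 35.8927 → 35.9%.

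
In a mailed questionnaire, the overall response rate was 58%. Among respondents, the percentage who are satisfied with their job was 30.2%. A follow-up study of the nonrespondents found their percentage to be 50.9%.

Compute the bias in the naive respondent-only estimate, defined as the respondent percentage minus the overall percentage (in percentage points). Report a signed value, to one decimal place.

-8.7 percentage points

Nonresponse fraction = 1 − 0.58 = 0.42.
Bias = (nonresponse fraction) × (respondent percentage − nonrespondent percentage)
     = 0.42 × (30.2 − 50.9) = 0.42 × -20.7 = -8.694.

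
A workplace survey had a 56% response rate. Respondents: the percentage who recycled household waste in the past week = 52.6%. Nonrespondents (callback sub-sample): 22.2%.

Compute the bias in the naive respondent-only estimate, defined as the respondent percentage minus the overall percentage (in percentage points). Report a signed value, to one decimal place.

Nonresponse fraction = 1 − 0.56 = 0.44.
Bias = (nonresponse fraction) × (respondent percentage − nonrespondent percentage)
     = 0.44 × (52.6 − 22.2) = 0.44 × 30.4 = 13.376.

+13.4 percentage points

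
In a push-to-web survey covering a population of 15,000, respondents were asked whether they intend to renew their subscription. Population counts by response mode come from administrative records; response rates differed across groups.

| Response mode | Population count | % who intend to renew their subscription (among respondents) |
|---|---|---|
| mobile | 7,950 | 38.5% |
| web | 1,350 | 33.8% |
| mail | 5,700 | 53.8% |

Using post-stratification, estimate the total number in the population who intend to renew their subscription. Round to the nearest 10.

Apply each group's respondent rate to its population count:
  mobile: 7,950 × 38.5% = 3060.75
  web: 1,350 × 33.8% = 456.3
  mail: 5,700 × 53.8% = 3066.6
Estimated total = 6583.65 → 6,580.

6,580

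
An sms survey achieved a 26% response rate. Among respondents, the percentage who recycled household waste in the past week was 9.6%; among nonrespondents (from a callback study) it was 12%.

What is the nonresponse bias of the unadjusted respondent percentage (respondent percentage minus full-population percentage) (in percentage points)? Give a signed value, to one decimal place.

Nonresponse fraction = 1 − 0.26 = 0.74.
Bias = (nonresponse fraction) × (respondent percentage − nonrespondent percentage)
     = 0.74 × (9.6 − 12) = 0.74 × -2.4 = -1.776.

-1.8 percentage points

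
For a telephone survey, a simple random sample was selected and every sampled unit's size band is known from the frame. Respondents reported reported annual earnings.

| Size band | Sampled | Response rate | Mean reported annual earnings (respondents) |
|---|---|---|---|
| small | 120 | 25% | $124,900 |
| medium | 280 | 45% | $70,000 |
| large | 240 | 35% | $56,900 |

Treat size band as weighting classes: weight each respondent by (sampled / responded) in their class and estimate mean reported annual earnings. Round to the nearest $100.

$75,400

With weight = n_sampled/n_responded per class, the weighted class total is n_sampled:
  small: 120 × 124,900 = 14,988,000
  medium: 280 × 70,000 = 19,600,000
  large: 240 × 56,900 = 13,656,000
Adjusted estimate = 48,244,000 / 640 = 75381.2 → $75,400.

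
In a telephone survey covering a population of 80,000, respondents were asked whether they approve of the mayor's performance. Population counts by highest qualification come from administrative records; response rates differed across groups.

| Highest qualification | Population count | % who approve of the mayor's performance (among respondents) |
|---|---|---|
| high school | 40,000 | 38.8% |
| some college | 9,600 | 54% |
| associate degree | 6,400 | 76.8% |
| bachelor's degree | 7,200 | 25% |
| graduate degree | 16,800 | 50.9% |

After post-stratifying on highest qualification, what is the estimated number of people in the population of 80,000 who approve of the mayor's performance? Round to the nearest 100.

Apply each group's respondent rate to its population count:
  high school: 40,000 × 38.8% = 15,520
  some college: 9,600 × 54% = 5184
  associate degree: 6,400 × 76.8% = 4915.2
  bachelor's degree: 7,200 × 25% = 1800
  graduate degree: 16,800 × 50.9% = 8551.2
Estimated total = 35970.4 → 36,000.

36,000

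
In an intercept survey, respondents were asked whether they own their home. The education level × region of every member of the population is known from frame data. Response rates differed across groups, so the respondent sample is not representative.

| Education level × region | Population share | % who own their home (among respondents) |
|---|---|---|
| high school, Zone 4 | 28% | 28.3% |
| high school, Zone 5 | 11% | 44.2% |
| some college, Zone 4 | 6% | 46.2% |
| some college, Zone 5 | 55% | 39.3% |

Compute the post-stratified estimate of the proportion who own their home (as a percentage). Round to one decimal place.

37.2%

Weight each group's respondent value by its population share:
  high school, Zone 4: 0.28 × 28.3 = 7.924
  high school, Zone 5: 0.11 × 44.2 = 4.862
  some college, Zone 4: 0.06 × 46.2 = 2.772
  some college, Zone 5: 0.55 × 39.3 = 21.615
Post-stratified estimate = 37.173 → 37.2%.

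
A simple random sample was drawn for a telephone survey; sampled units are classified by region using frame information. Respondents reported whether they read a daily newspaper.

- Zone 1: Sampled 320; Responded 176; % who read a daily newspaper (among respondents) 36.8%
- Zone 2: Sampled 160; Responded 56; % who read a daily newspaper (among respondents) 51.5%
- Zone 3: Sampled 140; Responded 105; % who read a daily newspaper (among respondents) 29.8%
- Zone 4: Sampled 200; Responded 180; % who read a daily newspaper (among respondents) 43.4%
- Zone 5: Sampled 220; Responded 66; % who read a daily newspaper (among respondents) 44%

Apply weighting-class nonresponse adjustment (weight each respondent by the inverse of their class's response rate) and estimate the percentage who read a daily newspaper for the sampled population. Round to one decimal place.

40.9%

Response rates by class: Zone 1 176/320 = 55%, Zone 2 56/160 = 35%, Zone 3 105/140 = 75%, Zone 4 180/200 = 90%, Zone 5 66/220 = 30%.
Each respondent's weight = sampled/responded in their class; summing within a class gives n_sampled, so:
  Zone 1: 320 × 36.8 = 11,776
  Zone 2: 160 × 51.5 = 8240
  Zone 3: 140 × 29.8 = 4172
  Zone 4: 200 × 43.4 = 8680
  Zone 5: 220 × 44 = 9680
Adjusted estimate = 42,548 / 1,040 = 40.9115 → 40.9%.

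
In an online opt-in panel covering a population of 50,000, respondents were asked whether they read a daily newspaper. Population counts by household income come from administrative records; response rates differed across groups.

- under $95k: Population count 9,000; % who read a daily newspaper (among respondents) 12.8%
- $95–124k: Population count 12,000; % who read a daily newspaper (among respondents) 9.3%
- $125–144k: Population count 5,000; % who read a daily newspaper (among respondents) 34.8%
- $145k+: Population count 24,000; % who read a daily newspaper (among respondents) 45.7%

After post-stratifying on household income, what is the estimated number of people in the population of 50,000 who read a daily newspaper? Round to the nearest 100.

Estimated count per cell = population count × respondent percentage:
  under $95k: 9,000 × 12.8% = 1152
  $95–124k: 12,000 × 9.3% = 1116
  $125–144k: 5,000 × 34.8% = 1740
  $145k+: 24,000 × 45.7% = 10,968
Estimated total = 14,976 → 15,000.

15,000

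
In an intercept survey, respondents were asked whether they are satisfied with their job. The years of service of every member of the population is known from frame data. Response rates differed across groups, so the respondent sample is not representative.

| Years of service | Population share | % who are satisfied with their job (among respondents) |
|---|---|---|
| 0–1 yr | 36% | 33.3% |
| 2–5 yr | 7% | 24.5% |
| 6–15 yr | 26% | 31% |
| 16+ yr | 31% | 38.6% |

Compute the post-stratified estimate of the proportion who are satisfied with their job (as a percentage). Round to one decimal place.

33.7%

Weight each group's respondent value by its population share:
  0–1 yr: 0.36 × 33.3 = 11.988
  2–5 yr: 0.07 × 24.5 = 1.715
  6–15 yr: 0.26 × 31 = 8.06
  16+ yr: 0.31 × 38.6 = 11.966
Post-stratified estimate = 33.729 → 33.7%.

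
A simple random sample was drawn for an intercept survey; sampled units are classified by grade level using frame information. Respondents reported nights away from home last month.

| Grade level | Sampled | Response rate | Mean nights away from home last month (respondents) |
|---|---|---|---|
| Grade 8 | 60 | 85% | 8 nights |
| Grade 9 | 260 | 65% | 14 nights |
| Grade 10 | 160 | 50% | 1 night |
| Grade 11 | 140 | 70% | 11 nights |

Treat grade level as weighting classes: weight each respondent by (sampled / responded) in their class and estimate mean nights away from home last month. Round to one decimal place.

9.4

Each respondent's weight = sampled/responded in their class; summing within a class gives n_sampled, so:
  Grade 8: 60 × 8 = 480
  Grade 9: 260 × 14 = 3640
  Grade 10: 160 × 1 = 160
  Grade 11: 140 × 11 = 1540
Adjusted estimate = 5820 / 620 = 9.3871 → 9.4.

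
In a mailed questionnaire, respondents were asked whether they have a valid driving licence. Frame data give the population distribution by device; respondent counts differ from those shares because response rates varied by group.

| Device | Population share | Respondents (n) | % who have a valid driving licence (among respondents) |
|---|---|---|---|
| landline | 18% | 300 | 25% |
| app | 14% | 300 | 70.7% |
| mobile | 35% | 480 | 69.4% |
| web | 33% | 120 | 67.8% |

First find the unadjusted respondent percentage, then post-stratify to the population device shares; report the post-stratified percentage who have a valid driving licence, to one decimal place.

61.1%

Without adjustment, the pooled respondent share is:
  (300/1200)×25 + (300/1200)×70.7 + (480/1200)×69.4 + (120/1200)×67.8 = 58.465%
Reweighting by population device shares:
  0.18×25 + 0.14×70.7 + 0.35×69.4 + 0.33×67.8 = 61.062%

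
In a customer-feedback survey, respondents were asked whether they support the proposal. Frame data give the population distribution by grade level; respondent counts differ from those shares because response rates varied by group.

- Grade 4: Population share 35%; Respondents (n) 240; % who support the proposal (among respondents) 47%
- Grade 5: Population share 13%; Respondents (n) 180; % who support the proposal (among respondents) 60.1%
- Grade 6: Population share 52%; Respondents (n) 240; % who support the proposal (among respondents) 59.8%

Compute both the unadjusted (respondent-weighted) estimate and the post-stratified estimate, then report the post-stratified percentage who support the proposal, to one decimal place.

55.4%

Without adjustment, the pooled respondent share is:
  (240/660)×47 + (180/660)×60.1 + (240/660)×59.8 = 55.2273%
Post-stratified estimate weights by population shares:
  0.35×47 + 0.13×60.1 + 0.52×59.8 = 55.359%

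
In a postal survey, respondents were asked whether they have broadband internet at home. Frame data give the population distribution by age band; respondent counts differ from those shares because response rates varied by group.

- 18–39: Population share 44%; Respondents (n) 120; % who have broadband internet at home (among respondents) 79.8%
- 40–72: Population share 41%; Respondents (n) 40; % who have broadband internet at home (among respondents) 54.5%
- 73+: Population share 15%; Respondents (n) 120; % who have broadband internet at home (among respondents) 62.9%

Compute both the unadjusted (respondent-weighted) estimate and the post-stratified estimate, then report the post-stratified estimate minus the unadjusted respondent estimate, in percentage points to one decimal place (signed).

-2.1 percentage points

Without adjustment, the pooled respondent share is:
  (120/280)×79.8 + (40/280)×54.5 + (120/280)×62.9 = 68.9429%
Post-stratified estimate weights by population shares:
  0.44×79.8 + 0.41×54.5 + 0.15×62.9 = 66.892%
Difference = 66.892 − 68.9429 = -2.0509 pp.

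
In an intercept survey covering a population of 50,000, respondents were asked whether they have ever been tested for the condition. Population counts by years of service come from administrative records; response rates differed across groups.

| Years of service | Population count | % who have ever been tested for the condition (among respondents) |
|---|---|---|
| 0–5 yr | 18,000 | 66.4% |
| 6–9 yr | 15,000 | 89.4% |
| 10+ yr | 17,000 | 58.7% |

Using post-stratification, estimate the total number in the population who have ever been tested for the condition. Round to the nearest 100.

Each cell contributes its population count × the respondent rate:
  0–5 yr: 18,000 × 66.4% = 11,952
  6–9 yr: 15,000 × 89.4% = 13,410
  10+ yr: 17,000 × 58.7% = 9979
Estimated total = 35,341 → 35,300.

35,300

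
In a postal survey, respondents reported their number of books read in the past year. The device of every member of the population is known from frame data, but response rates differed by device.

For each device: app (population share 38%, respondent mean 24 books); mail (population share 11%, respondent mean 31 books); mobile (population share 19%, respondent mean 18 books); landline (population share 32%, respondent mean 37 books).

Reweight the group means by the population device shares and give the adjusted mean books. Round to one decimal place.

27.8

Reweight to the known device distribution:
  app: 0.38 × 24 = 9.12
  mail: 0.11 × 31 = 3.41
  mobile: 0.19 × 18 = 3.42
  landline: 0.32 × 37 = 11.84
Post-stratified estimate = 27.79 → 27.8.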